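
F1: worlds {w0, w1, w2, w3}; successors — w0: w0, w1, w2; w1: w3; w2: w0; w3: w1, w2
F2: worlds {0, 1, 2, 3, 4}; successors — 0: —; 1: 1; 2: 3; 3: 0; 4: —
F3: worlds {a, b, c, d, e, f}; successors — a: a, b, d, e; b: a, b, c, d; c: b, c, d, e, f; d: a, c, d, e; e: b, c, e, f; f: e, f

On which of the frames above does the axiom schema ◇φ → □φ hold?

F2

The schema corresponds to partial functionality: ∀x ∀y ∀z (Rxy ∧ Rxz → y = z).
F1: fails — w0 sees both w0 and w1.
F2: ✓.
F3: fails — a sees both a and b.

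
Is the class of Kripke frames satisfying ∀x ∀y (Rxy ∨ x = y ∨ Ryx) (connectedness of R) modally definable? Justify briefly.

Any modally definable frame class is closed under disjoint unions.
Take 3 disjoint single-world reflexive frames: each is trivially connected, but their disjoint union has 3 worlds with no edge between distinct components, so it is not connected.
Hence connectedness of R is not modally definable.

No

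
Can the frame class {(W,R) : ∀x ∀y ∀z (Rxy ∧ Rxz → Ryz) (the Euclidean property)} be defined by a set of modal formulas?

Definable; ◇q → □◇q defines it

Yes: it is the Euclidean property, defined by the 5 schema ◇q → □◇q.
Suppose ◇q→□◇q is valid. Take Rxy, Rxz and set V(q)={y}. Then ◇q at x, so □◇q at x, so ◇q at z, so some w with Rzw has q; w=y, i.e. Rzy. By symmetry of the argument, Ryz.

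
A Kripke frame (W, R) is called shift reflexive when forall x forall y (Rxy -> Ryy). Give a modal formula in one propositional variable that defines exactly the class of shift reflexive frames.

This is shift-reflexivity; the standard corresponding axiom is T□: □(□ψ → ψ).

□(□ψ → ψ)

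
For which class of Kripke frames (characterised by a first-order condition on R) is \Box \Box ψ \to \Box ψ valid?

density: \forall x \forall y (Rxy \to \exists z (Rxz \wedge Rzy))

Suppose □□ψ→□ψ is valid. Take Rxy and set V(ψ)={w : xR²w}. Then □□ψ at x, so □ψ at x, so ψ at y, i.e. ∃z(Rxz∧Rzy).
Conversely, any frame satisfying \forall x \forall y (Rxy \to \exists z (Rxz \wedge Rzy)) validates the schema.
Frame condition: \forall x \forall y (Rxy \to \exists z (Rxz \wedge Rzy)).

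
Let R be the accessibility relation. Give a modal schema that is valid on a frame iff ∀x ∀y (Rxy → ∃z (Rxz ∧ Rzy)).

□□p → □p

This is density; the standard corresponding axiom is C4: □□p → □p.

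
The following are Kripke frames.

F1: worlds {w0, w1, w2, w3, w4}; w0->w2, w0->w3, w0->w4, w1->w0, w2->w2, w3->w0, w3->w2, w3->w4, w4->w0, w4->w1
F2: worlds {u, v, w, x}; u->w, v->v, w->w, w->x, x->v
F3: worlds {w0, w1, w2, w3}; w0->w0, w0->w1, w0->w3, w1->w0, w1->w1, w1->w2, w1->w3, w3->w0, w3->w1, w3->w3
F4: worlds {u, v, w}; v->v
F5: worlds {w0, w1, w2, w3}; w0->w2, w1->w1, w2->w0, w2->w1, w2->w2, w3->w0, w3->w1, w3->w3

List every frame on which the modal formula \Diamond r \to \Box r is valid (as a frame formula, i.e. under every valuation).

F4

Frame correspondent (Sahlqvist): \forall x \forall y \forall z (Rxy \wedge Rxz \to y = z) — i.e. partial functionality.
F1: fails — w0 sees both w2 and w3.
F2: fails — w sees both w and x.
F3: fails — w0 sees both w0 and w1.
F4: holds.
F5: fails — w2 sees both w0 and w1.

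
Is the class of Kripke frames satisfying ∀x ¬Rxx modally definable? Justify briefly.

No

Any modally definable frame class is closed under surjective bounded morphisms.
The 2-cycle (worlds 0,1 with 0→1→0) is irreflexive, and the map sending every world to a single reflexive point • is a surjective bounded morphism (forth: every edge maps to (•,•); back: every world has a successor). So any modal formula valid on the 2-cycle is also valid on the reflexive point, which is not irreflexive.
So the class is not modally definable.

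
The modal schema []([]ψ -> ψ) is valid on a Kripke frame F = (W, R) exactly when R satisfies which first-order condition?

Suppose □(□ψ→ψ) is valid. Take Rxy and set V(ψ)={w : Ryw}. Then at y, □ψ holds; since □(□ψ→ψ) at x, □ψ→ψ at y, so ψ at y, i.e. Ryy.
The converse is a direct semantic check.
So the correspondent is shift-reflexivity.

shift-reflexivity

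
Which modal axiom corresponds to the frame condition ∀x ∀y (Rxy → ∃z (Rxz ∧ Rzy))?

A defining formula is □□r → □r (the C4 axiom).
Suppose □□r→□r is valid. Take Rxy and set V(r)={w : xR²w}. Then □□r at x, so □r at x, so r at y, i.e. ∃z(Rxz∧Rzy).

□□r → □r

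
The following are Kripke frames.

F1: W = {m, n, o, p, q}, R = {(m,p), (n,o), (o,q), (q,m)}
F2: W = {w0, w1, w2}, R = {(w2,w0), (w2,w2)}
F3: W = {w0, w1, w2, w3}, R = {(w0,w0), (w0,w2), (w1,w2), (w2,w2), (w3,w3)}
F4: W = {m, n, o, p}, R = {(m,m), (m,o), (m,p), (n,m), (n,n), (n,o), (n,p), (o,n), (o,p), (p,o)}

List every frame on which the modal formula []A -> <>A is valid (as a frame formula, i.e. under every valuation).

F3, F4

Frame correspondent (Sahlqvist): forall x exists y Rxy — i.e. seriality.
F1: fails — world p has no successor.
F2: fails — world w0 has no successor.
F3: satisfies the condition.
F4: satisfies the condition.
Valid on: F3, F4.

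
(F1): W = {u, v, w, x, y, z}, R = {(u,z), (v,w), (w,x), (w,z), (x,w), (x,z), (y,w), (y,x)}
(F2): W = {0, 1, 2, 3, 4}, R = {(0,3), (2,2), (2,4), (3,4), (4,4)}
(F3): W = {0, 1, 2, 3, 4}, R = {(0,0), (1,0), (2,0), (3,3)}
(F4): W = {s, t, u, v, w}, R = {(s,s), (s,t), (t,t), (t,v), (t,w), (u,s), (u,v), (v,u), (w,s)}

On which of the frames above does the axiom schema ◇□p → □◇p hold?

This is the axiom for convergence; its first-order frame correspondent is ∀x ∀y ∀z (Rxy ∧ Rxz → ∃w (Ryw ∧ Rzw)).
(F1): fails — Ruz and Ruz but z and z have no common successor.
(F2): condition met.
(F3): condition met.
(F4): fails — Rtv and Rtw but v and w have no common successor.

(F2), (F3)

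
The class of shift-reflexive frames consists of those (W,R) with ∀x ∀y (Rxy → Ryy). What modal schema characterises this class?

□(□r → r)

The condition is shift-reflexivity. The T□ schema □(□r → r) defines it.
Suppose □(□r→r) is valid. Take Rxy and set V(r)={w : Ryw}. Then at y, □r holds; since □(□r→r) at x, □r→r at y, so r at y, i.e. Ryy.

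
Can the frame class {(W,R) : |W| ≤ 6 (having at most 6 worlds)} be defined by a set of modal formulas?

If a class were modally definable it would be closed under disjoint unions (Goldblatt–Thomason).
Any modal formula valid on each of 7 disjoint one-world frames is valid on their disjoint union (validity is preserved under disjoint unions). Each one-world frame has |W|=1≤6, but the union has |W|=7.
So no modal formula (or set of formulas) defines exactly the |W|≤6 frames.

Not definable by any modal formula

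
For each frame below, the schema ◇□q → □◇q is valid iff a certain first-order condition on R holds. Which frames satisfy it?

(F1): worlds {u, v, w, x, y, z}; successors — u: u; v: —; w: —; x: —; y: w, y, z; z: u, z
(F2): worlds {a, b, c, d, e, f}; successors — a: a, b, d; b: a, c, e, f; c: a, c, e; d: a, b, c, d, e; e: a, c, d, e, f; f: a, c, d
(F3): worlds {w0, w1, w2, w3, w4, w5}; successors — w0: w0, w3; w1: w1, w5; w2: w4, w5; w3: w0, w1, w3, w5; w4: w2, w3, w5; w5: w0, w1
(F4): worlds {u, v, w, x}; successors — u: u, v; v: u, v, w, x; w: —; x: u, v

(F2)

The schema corresponds to convergence: ∀x ∀y ∀z (Rxy ∧ Rxz → ∃w (Ryw ∧ Rzw)).
(F1): fails — Ryy and Ryw but y and w have no common successor.
(F2): condition met.
(F3): fails — Rw2w4 and Rw2w5 but w4 and w5 have no common successor.
(F4): fails — Rvv and Rvw but v and w have no common successor.
Valid on: (F2).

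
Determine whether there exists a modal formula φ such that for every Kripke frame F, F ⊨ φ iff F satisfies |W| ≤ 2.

No — not modally definable

Any modally definable frame class is closed under disjoint unions.
Any modal formula valid on each of 3 disjoint one-world frames is valid on their disjoint union (validity is preserved under disjoint unions). Each one-world frame has |W|=1≤2, but the union has |W|=3.
So no modal formula (or set of formulas) defines exactly the |W|≤2 frames.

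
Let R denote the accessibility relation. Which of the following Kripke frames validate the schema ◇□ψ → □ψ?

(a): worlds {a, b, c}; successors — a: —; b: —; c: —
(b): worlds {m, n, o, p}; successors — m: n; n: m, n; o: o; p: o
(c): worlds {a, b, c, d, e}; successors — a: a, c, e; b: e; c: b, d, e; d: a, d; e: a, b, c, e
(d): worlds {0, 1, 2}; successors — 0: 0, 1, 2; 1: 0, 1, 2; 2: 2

This is the axiom for the Euclidean property; its first-order frame correspondent is ∀x ∀y ∀z (Rxy ∧ Rxz → Ryz).
(a): condition met.
(b): fails — Rnm and Rnm but not Rmm.
(c): fails — Rac and Raa but not Rca.
(d): fails — R02 and R00 but not R20.
Valid on: (a).

(a)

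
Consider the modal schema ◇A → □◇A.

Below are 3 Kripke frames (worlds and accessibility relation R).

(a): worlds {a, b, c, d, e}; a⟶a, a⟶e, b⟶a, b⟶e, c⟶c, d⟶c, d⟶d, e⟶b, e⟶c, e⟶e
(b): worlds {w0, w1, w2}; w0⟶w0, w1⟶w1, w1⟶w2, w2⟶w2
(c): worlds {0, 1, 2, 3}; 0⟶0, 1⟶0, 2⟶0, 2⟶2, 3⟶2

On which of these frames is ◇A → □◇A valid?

This is the axiom for the Euclidean property; its first-order frame correspondent is ∀x ∀y ∀z (Rxy ∧ Rxz → Ryz).
(a): fails — Rae and Raa but not Rea.
(b): fails — Rw1w2 and Rw1w1 but not Rw2w1.
(c): fails — R20 and R22 but not R02.

none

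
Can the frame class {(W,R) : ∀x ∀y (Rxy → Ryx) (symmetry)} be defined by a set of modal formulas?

Yes — defined by p → □◇p

Yes: it is symmetry, defined by the B schema p → □◇p.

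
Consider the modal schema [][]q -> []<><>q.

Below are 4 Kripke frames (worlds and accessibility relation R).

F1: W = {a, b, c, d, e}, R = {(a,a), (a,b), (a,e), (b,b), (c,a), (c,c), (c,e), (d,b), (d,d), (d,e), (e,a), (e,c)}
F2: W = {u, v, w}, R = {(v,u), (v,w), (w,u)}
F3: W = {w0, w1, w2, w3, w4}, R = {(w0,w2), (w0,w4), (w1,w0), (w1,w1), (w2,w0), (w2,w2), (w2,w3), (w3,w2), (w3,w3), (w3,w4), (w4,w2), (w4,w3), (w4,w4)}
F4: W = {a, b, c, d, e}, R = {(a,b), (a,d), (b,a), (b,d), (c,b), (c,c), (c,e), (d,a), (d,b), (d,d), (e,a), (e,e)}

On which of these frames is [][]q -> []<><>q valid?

Frame correspondent (Sahlqvist): forall x forall z (xRz -> exists w (x R^2 w & z R^2 w)) — i.e. a generalized confluence (Geach) condition.
F1: satisfies the condition.
F2: fails — vRu but no t with vR²t and uR²t.
F3: satisfies the condition.
F4: satisfies the condition.
Valid on: F1, F3, F4.

F1, F3, F4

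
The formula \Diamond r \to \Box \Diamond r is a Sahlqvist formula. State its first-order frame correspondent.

This is the 5 axiom.
Its frame correspondent is the Euclidean property — \forall x \forall y \forall z (Rxy \wedge Rxz \to Ryz).

the Euclidean property: \forall x \forall y \forall z (Rxy \wedge Rxz \to Ryz)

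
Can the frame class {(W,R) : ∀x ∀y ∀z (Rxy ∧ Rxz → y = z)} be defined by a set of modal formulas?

The condition is partial functionality. A defining modal formula is ◇p → □p.
Suppose ◇p→□p is valid. Take Rxy, Rxz and set V(p)={y}. Then ◇p at x, so □p at x, so p at z, i.e. z=y.

Definable; ◇p → □p defines it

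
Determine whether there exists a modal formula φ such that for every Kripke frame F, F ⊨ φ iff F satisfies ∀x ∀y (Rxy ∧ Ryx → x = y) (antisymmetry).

Any modally definable frame class is closed under surjective bounded morphisms.
The 4-cycle (worlds w0,w1,w2,w3 with w0→w1→w2→w3→w0) is antisymmetric. Sending even-indexed worlds to a and odd-indexed worlds to b is a surjective bounded morphism onto the two-world frame with a↔b, which is not antisymmetric.
Hence antisymmetry is not modally definable.

No — not modally definable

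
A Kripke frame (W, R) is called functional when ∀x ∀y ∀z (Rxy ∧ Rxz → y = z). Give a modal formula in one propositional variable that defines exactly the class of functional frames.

A defining formula is ◇ψ → □ψ (the CD axiom).
Suppose ◇ψ→□ψ is valid. Take Rxy, Rxz and set V(ψ)={y}. Then ◇ψ at x, so □ψ at x, so ψ at z, i.e. z=y.

◇ψ → □ψ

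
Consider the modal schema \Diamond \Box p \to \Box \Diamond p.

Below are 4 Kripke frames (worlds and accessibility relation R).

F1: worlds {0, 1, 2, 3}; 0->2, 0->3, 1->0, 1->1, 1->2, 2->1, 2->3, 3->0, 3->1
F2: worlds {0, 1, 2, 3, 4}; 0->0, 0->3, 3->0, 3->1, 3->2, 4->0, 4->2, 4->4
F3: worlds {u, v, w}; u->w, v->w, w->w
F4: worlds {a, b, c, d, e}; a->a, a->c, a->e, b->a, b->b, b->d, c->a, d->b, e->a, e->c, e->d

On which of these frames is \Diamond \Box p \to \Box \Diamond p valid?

The schema corresponds to convergence: \forall x \forall y \forall z (Rxy \wedge Rxz \to \exists w (Ryw \wedge Rzw)).
F1: satisfies the condition.
F2: fails — R32 and R32 but 2 and 2 have no common successor.
F3: satisfies the condition.
F4: fails — Rba and Rbd but a and d have no common successor.
Valid on: F1, F3.

F1, F3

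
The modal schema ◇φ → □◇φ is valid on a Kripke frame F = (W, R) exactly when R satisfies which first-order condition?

Suppose ◇φ→□◇φ is valid. Take Rxy, Rxz and set V(φ)={y}. Then ◇φ at x, so □◇φ at x, so ◇φ at z, so some w with Rzw has φ; w=y, i.e. Rzy. By symmetry of the argument, Ryz.
Conversely, any frame satisfying ∀x ∀y ∀z (Rxy ∧ Rxz → Ryz) validates the schema.
So the correspondent is the Euclidean property.

the Euclidean property: ∀x ∀y ∀z (Rxy ∧ Rxz → Ryz)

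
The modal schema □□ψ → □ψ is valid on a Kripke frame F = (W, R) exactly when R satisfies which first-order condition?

This is the C4 axiom.
It corresponds to density: ∀x ∀y (Rxy → ∃z (Rxz ∧ Rzy)).

density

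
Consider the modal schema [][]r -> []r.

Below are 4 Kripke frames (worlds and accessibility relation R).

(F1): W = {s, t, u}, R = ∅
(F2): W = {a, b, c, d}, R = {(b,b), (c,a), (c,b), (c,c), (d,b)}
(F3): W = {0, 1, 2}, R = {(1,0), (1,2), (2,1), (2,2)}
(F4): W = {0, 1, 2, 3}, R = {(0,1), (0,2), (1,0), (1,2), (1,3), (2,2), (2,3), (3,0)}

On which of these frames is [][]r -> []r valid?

(F1), (F2)

Frame correspondent (Sahlqvist): forall x forall y (Rxy -> exists z (Rxz & Rzy)) — i.e. density.
(F1): satisfies the condition.
(F2): satisfies the condition.
(F3): fails — R10 but no z with R1z and Rz0.
(F4): fails — R01 but no z with R0z and Rz1.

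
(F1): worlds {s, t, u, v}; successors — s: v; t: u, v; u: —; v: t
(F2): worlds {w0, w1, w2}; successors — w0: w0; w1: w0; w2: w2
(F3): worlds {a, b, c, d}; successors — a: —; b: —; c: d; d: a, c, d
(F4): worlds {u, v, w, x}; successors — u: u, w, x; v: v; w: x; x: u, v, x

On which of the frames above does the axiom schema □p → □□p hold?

This is the axiom for transitivity; its first-order frame correspondent is ∀x ∀y ∀z (Rxy ∧ Ryz → Rxz).
(F1): fails — Rsv and Rvt but not Rst.
(F2): ✓.
(F3): fails — Rcd and Rdc but not Rcc.
(F4): fails — Rwx and Rxu but not Rwu.

(F2)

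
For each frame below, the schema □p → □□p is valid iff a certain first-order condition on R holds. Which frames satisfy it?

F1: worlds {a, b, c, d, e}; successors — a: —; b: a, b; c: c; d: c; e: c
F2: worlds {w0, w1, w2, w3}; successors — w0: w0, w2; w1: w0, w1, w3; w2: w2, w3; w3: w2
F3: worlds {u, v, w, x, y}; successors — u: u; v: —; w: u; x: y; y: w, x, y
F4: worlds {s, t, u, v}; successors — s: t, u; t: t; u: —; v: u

F1, F4

Frame correspondent (Sahlqvist): ∀x ∀y ∀z (Rxy ∧ Ryz → Rxz) — i.e. transitivity.
F1: ✓.
F2: fails — Rw1w0 and Rw0w2 but not Rw1w2.
F3: fails — Ryw and Rwu but not Ryu.
F4: ✓.
Valid on: F1, F4.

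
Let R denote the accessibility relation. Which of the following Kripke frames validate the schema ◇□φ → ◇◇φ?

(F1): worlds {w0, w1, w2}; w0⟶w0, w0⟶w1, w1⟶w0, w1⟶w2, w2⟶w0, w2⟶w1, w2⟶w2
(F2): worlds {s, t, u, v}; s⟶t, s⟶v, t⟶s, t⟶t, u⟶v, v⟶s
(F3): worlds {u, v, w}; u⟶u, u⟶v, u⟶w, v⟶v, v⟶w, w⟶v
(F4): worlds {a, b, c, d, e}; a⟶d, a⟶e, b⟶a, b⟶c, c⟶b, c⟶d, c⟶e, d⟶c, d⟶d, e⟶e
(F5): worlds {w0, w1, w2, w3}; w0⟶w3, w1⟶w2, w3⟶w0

The schema corresponds to a generalized confluence (Geach) condition: ∀x ∀y (xRy → ∃w (yRw ∧ xR²w)).
(F1): condition met.
(F2): condition met.
(F3): condition met.
(F4): condition met.
(F5): fails — w1Rw2 but no w with w2Rw and w1R²w.
Valid on: (F1), (F2), (F3), (F4).

(F1), (F2), (F3), (F4)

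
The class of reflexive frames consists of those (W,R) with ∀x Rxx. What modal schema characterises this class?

A defining formula is □r → r (the T axiom).
Suppose □r→r is valid. At any x set V(r)={w : Rxw}. Then □r holds at x, so r holds at x, i.e. Rxx.

□r → r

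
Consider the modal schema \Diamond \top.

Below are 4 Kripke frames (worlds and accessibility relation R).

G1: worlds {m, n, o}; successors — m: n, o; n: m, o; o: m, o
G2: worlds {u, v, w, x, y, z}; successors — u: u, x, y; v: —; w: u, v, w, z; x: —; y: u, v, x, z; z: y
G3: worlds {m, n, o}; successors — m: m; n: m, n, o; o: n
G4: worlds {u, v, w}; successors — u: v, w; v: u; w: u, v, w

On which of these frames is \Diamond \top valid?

Frame correspondent (Sahlqvist): \forall x \exists y Rxy — i.e. seriality.
G1: holds.
G2: fails — world v has no successor.
G3: holds.
G4: holds.

G1, G3, G4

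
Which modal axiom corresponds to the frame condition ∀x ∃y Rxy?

□s → ◇s

This is seriality; the standard corresponding axiom is D: □s → ◇s.
Suppose □s→◇s is valid. At any x set V(s)=W. Then □s at x, so ◇s at x, so x has a successor.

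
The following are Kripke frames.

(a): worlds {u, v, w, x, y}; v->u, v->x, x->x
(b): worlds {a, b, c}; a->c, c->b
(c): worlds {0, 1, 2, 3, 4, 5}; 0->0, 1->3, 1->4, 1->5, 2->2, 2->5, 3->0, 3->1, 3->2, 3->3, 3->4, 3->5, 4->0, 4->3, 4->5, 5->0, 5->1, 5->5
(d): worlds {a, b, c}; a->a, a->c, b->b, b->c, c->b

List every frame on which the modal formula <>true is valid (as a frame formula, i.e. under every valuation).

Frame correspondent (Sahlqvist): forall x exists y Rxy — i.e. seriality.
(a): fails — world u has no successor.
(b): fails — world b has no successor.
(c): ✓.
(d): ✓.

(c), (d)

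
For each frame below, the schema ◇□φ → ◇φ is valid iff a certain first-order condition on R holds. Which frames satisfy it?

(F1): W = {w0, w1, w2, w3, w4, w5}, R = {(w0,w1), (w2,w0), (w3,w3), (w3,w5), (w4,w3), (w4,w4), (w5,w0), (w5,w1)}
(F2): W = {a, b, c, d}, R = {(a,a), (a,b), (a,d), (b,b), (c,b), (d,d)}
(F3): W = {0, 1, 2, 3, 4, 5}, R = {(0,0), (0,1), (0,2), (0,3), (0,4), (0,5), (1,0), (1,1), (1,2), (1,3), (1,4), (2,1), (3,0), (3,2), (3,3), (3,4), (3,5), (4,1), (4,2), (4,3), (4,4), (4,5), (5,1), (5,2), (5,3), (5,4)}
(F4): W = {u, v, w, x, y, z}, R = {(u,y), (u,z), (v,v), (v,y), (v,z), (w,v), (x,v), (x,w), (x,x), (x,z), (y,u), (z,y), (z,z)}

This is the axiom for a generalized confluence (Geach) condition; its first-order frame correspondent is ∀x ∀y (xRy → ∃w (yRw ∧ xRw)).
(F1): fails — w0Rw1 but no w with w1Rw and w0Rw.
(F2): condition met.
(F3): fails — 3R2 but no w with 2Rw and 3Rw.
(F4): fails — uRy but no t with yRt and uRt.
Valid on: (F2).

(F2)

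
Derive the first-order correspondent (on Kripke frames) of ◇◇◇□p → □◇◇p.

This is a Sahlqvist (Geach-type) schema ◇^3□^1p → □^1◇^2p.
First-order correspondent: ∀x ∀y ∀z ((xR³y ∧ xRz) → ∃w (yRw ∧ zR²w)).

∀x ∀y ∀z ((xR³y ∧ xRz) → ∃w (yRw ∧ zR²w))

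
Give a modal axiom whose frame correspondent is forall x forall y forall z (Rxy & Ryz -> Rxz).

□p → □□p

A defining formula is □p → □□p (the 4 axiom).
Suppose □p→□□p is valid. Take Rxy, Ryz and set V(p)={w : Rxw}. Then □p at x, so □□p at x, so □p at y, so p at z, i.e. Rxz.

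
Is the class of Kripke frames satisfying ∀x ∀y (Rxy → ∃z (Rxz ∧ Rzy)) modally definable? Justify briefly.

This is a Sahlqvist condition; the C4 axiom □□p → □p defines it.

Definable; □□p → □p defines it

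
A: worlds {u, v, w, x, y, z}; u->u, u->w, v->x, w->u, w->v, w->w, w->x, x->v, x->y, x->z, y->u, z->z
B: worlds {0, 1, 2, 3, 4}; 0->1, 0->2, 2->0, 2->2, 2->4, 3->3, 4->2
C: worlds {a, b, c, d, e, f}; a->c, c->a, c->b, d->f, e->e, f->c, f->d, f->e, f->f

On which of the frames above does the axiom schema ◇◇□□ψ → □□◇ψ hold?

Frame correspondent (Sahlqvist): ∀x ∀y ∀z ((xR²y ∧ xR²z) → ∃w (yR²w ∧ zRw)) — i.e. a generalized confluence (Geach) condition.
A: fails — uR²v, uR²u but no t with vR²t and uRt.
B: fails — 2R²0, 2R²1 but no w with 0R²w and 1Rw.
C: fails — aR²a, aR²a but no w with aR²w and aRw.
Valid on no frame.

none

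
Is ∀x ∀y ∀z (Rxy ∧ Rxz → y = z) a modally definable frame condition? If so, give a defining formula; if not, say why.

This is a Sahlqvist condition; the CD axiom ◇r → □r defines it.
Suppose ◇r→□r is valid. Take Rxy, Rxz and set V(r)={y}. Then ◇r at x, so □r at x, so r at z, i.e. z=y.

Yes — defined by ◇r → □r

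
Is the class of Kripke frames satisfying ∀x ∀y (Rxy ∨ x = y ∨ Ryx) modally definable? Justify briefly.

Any modally definable frame class is closed under disjoint unions.
Take 2 disjoint single-world reflexive frames: each is trivially connected, but their disjoint union has 2 worlds with no edge between distinct components, so it is not connected.
So no modal formula (or set of formulas) defines exactly the connected frames.

Not definable by any modal formula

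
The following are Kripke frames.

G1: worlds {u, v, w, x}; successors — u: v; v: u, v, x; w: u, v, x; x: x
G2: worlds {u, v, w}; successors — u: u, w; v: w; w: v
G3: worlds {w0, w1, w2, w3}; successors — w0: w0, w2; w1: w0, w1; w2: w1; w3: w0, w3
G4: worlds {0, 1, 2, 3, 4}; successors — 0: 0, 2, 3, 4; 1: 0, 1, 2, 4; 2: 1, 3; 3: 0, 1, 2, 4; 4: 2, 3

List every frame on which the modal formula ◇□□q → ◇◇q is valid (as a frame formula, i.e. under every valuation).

G1, G3, G4

Frame correspondent (Sahlqvist): ∀x ∀y (xRy → ∃w (yR²w ∧ xR²w)) — i.e. a generalized confluence (Geach) condition.
G1: condition met.
G2: fails — vRw but no t with wR²t and vR²t.
G3: condition met.
G4: condition met.
Valid on: G1, G3, G4.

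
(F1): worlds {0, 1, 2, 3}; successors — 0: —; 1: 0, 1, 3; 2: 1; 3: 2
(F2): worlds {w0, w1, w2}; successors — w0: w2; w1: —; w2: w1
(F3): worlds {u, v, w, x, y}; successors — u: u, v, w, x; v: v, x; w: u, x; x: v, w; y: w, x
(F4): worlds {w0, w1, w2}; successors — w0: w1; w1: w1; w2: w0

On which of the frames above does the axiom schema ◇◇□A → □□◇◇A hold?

(F3), (F4)

This is the axiom for a generalized confluence (Geach) condition; its first-order frame correspondent is ∀x ∀y ∀z ((xR²y ∧ xR²z) → ∃w (yRw ∧ zR²w)).
(F1): fails — 1R²0, 1R²0 but no w with 0Rw and 0R²w.
(F2): fails — w0R²w1, w0R²w1 but no w with w1Rw and w1R²w.
(F3): satisfies the condition.
(F4): satisfies the condition.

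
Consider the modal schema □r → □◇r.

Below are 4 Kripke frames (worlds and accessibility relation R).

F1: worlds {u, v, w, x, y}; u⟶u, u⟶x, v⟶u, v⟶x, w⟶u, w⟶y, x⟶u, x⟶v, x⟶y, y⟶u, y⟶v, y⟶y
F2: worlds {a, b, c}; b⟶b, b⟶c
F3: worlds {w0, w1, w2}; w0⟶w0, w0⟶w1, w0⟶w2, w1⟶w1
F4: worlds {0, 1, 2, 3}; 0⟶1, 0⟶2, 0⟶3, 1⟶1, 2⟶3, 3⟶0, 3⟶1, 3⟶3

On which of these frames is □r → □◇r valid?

Frame correspondent (Sahlqvist): ∀x ∀z (xRz → ∃w (xRw ∧ zRw)) — i.e. a generalized confluence (Geach) condition.
F1: holds.
F2: fails — bRc but no w with bRw and cRw.
F3: fails — w0Rw2 but no w with w0Rw and w2Rw.
F4: holds.
Valid on: F1, F4.

F1, F4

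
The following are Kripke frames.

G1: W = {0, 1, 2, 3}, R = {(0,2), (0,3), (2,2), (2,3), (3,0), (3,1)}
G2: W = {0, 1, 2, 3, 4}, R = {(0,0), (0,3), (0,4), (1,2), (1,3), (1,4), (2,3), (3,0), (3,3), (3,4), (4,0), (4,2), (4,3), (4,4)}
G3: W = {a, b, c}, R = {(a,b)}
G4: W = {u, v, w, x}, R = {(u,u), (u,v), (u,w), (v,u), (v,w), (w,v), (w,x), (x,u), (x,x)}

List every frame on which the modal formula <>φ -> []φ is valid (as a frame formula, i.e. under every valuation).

This is the axiom for partial functionality; its first-order frame correspondent is forall x forall y forall z (Rxy & Rxz -> y = z).
G1: fails — 0 sees both 2 and 3.
G2: fails — 0 sees both 0 and 3.
G3: holds.
G4: fails — u sees both u and v.

G3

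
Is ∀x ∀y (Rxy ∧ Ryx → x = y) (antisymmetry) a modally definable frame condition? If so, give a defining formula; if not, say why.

If a class were modally definable it would be closed under surjective bounded morphisms (Goldblatt–Thomason).
The 6-cycle (worlds s,t,u,v,w,x with s→t→u→v→w→x→s) is antisymmetric. Sending even-indexed worlds to • and odd-indexed worlds to ∘ is a surjective bounded morphism onto the two-world frame with •↔∘, which is not antisymmetric.
So no modal formula (or set of formulas) defines exactly the antisymmetric frames.

No — not modally definable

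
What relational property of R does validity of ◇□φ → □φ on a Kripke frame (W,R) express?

Replacing φ by ¬φ and contraposing gives the equivalent schema ◇φ → □◇φ.
Suppose ◇φ→□◇φ is valid. Take Rxy, Rxz and set V(φ)={y}. Then ◇φ at x, so □◇φ at x, so ◇φ at z, so some w with Rzw has φ; w=y, i.e. Rzy. By symmetry of the argument, Ryz.

The Euclidean property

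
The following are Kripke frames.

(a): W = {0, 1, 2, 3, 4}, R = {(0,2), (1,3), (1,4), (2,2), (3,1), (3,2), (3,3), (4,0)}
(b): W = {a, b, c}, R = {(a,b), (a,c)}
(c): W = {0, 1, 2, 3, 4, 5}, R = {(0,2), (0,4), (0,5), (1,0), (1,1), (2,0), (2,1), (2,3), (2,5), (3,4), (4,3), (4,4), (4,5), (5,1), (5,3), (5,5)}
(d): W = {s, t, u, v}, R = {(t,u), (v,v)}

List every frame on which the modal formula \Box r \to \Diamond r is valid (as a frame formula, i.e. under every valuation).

Frame correspondent (Sahlqvist): \forall x \exists y Rxy — i.e. seriality.
(a): ✓.
(b): fails — world b has no successor.
(c): ✓.
(d): fails — world s has no successor.
Valid on: (a), (c).

(a), (c)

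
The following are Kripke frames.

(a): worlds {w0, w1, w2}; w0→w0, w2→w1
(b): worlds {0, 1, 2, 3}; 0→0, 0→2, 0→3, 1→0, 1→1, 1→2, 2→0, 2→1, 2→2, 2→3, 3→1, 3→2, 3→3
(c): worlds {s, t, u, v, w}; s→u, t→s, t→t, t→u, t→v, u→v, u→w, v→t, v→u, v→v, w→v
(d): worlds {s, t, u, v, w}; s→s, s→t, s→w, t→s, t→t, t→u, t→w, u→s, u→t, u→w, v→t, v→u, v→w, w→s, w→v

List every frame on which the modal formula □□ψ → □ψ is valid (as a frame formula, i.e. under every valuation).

Frame correspondent (Sahlqvist): ∀x ∀y (Rxy → ∃z (Rxz ∧ Rzy)) — i.e. density.
(a): fails — Rw2w1 but no z with Rw2z and Rzw1.
(b): satisfies the condition.
(c): fails — Ruw but no z with Ruz and Rzw.
(d): fails — Rwv but no z with Rwz and Rzv.

(b)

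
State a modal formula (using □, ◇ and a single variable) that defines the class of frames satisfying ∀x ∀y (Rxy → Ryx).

p → □◇p

This is symmetry; the standard corresponding axiom is B: p → □◇p.
Suppose p→□◇p is valid. Take Rxy and set V(p)={x}. Then p at x, so □◇p at x, so ◇p at y, so some z with Ryz has p; z=x, i.e. Ryx.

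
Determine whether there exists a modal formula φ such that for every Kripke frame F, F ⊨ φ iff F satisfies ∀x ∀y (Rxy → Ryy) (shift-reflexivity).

This is a Sahlqvist condition; the T□ axiom □(□r → r) defines it.

Yes — defined by □(□r → r)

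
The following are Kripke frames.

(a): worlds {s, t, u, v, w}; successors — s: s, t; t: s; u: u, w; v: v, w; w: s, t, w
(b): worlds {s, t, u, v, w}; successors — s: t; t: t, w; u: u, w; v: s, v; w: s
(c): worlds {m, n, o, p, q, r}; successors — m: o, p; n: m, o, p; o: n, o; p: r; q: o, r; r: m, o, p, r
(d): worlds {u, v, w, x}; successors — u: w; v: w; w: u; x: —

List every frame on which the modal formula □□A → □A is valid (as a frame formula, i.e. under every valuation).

The schema corresponds to density: ∀x ∀y (Rxy → ∃z (Rxz ∧ Rzy)).
(a): ✓.
(b): fails — Rws but no z with Rwz and Rzs.
(c): fails — Rnm but no z with Rnz and Rzm.
(d): fails — Rwu but no z with Rwz and Rzu.

(a)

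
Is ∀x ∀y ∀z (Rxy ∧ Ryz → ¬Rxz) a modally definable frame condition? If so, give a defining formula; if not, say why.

Any modally definable frame class is closed under surjective bounded morphisms.
The 5-cycle (worlds 0,1,2,3,4 with 0→1→2→3→4→0) is intransitive. Mapping every world to a single reflexive point • is a surjective bounded morphism; the reflexive point is not intransitive (R••∧R•• but R••).
So the class is not modally definable.

Not definable by any modal formula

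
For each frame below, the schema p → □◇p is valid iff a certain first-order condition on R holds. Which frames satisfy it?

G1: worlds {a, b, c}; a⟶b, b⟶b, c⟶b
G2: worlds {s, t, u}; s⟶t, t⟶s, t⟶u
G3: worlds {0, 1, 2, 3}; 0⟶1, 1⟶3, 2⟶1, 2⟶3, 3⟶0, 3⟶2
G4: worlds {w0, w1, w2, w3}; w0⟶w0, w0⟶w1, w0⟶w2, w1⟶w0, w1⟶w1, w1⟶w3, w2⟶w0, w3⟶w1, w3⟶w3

This is the axiom for symmetry; its first-order frame correspondent is ∀x ∀y (Rxy → Ryx).
G1: fails — Rab but not Rba.
G2: fails — Rtu but not Rut.
G3: fails — R01 but not R10.
G4: holds.

G4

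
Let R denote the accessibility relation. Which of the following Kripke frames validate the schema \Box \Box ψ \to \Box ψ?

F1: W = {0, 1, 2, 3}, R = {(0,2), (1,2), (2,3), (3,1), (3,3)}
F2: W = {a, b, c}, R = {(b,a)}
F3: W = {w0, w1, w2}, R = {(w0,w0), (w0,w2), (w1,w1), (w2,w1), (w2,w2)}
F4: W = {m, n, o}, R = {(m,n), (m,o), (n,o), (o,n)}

This is the axiom for density; its first-order frame correspondent is \forall x \forall y (Rxy \to \exists z (Rxz \wedge Rzy)).
F1: fails — R12 but no z with R1z and Rz2.
F2: fails — Rba but no z with Rbz and Rza.
F3: holds.
F4: fails — Rno but no z with Rnz and Rzo.

F3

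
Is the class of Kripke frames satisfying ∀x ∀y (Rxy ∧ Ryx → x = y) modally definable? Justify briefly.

No — not modally definable

Any modally definable frame class is closed under surjective bounded morphisms.
The 8-cycle (worlds s,t,u,v,w,x,y,z with s→t→u→v→w→x→y→z→s) is antisymmetric. Sending even-indexed worlds to s and odd-indexed worlds to t is a surjective bounded morphism onto the two-world frame with s↔t, which is not antisymmetric.
Hence antisymmetry is not modally definable.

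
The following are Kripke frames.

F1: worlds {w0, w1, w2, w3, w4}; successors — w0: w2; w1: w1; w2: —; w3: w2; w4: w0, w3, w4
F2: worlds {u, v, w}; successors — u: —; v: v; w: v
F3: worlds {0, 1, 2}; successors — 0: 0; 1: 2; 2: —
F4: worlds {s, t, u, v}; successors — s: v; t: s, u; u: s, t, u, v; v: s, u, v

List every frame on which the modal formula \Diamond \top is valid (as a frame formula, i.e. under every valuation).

Frame correspondent (Sahlqvist): \forall x \exists y Rxy — i.e. seriality.
F1: fails — world w2 has no successor.
F2: fails — world u has no successor.
F3: fails — world 2 has no successor.
F4: holds.

F4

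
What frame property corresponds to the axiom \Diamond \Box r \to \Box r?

the Euclidean property

This schema is equivalent to the 5 axiom ◇r → □◇r.
Its frame correspondent is the Euclidean property — \forall x \forall y \forall z (Rxy \wedge Rxz \to Ryz).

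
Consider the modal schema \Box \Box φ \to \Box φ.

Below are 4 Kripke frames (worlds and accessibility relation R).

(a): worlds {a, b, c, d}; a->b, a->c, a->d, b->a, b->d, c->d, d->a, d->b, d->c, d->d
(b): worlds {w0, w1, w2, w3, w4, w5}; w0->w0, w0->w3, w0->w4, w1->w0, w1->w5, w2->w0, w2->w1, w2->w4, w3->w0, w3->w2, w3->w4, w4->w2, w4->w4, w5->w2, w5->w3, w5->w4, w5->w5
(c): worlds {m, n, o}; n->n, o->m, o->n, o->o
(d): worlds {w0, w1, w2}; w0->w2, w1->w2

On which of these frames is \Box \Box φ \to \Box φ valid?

(a), (c)

The schema corresponds to density: \forall x \forall y (Rxy \to \exists z (Rxz \wedge Rzy)).
(a): ✓.
(b): fails — Rw2w1 but no z with Rw2z and Rzw1.
(c): ✓.
(d): fails — Rw1w2 but no z with Rw1z and Rzw2.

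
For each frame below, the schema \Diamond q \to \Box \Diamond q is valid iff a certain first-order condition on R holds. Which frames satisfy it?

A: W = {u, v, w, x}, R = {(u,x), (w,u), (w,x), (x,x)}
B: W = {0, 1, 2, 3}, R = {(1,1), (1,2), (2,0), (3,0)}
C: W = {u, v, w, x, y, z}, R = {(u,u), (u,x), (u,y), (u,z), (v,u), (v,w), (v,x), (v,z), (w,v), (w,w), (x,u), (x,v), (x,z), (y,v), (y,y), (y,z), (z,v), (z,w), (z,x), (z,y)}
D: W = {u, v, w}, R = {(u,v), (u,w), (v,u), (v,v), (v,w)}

The schema corresponds to the Euclidean property: \forall x \forall y \forall z (Rxy \wedge Rxz \to Ryz).
A: fails — Rwu and Rwu but not Ruu.
B: fails — R12 and R12 but not R22.
C: fails — Ruy and Ruu but not Ryu.
D: fails — Ruw and Ruv but not Rwv.
Valid on no frame.

none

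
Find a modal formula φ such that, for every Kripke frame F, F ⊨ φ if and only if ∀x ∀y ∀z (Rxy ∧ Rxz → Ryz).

This is the Euclidean property; the standard corresponding axiom is 5: ◇ψ → □◇ψ.

◇ψ → □◇ψ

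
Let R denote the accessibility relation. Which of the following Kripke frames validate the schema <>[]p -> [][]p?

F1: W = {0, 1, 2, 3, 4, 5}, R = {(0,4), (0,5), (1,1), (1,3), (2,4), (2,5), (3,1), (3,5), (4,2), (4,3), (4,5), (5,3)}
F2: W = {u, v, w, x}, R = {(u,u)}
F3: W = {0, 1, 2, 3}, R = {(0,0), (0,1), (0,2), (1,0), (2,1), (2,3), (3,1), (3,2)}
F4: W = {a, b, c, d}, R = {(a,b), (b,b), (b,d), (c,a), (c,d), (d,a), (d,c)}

F2

This is the axiom for a generalized confluence (Geach) condition; its first-order frame correspondent is forall x forall y forall z ((xRy & x R^2 z) -> exists w (yRw & z = w)).
F1: fails — 0R5, 0R²2 but no w with 5Rw and 2=w.
F2: condition met.
F3: fails — 0R0, 0R²3 but no w with 0Rw and 3=w.
F4: fails — bRb, bR²a but no w with bRw and a=w.
Valid on: F2.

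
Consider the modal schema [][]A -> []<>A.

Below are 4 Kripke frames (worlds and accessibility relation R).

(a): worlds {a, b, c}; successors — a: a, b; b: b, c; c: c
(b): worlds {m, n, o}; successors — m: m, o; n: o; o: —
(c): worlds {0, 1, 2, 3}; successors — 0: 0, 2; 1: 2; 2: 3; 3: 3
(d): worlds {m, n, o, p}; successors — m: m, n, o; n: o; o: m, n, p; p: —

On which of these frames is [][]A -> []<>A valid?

(a), (c)

The schema corresponds to a generalized confluence (Geach) condition: forall x forall z (xRz -> exists w (x R^2 w & zRw)).
(a): satisfies the condition.
(b): fails — mRo but no w with mR²w and oRw.
(c): satisfies the condition.
(d): fails — oRp but no w with oR²w and pRw.
Valid on: (a), (c).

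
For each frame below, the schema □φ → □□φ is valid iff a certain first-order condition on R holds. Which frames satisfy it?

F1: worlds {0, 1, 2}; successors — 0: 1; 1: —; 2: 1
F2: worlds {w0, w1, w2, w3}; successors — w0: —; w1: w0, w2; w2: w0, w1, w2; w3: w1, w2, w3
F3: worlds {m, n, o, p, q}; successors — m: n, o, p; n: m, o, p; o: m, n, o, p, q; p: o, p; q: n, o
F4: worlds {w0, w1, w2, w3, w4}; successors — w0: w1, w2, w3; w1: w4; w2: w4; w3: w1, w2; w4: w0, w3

F1

The schema corresponds to transitivity: ∀x ∀y ∀z (Rxy ∧ Ryz → Rxz).
F1: ✓.
F2: fails — Rw1w2 and Rw2w1 but not Rw1w1.
F3: fails — Rno and Ron but not Rnn.
F4: fails — Rw2w4 and Rw4w0 but not Rw2w0.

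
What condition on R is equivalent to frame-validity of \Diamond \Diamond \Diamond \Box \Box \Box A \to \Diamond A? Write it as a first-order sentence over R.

\forall x \forall y (x R^3 y \to \exists w (y R^3 w \wedge xRw))

This is a Sahlqvist (Geach-type) schema ◇^3□^3A → □^0◇^1A.
Minimal-valuation argument: fix x; take any y with xR^3y and any z with xR^0z. Set V(A) to the set of worlds R-reachable from y in exactly 3 steps. Then □^3A holds at y, so the antecedent holds at x; validity forces ◇^1A at z, giving a w with zR^1w and yR^3w.
First-order correspondent: \forall x \forall y (x R^3 y \to \exists w (y R^3 w \wedge xRw)).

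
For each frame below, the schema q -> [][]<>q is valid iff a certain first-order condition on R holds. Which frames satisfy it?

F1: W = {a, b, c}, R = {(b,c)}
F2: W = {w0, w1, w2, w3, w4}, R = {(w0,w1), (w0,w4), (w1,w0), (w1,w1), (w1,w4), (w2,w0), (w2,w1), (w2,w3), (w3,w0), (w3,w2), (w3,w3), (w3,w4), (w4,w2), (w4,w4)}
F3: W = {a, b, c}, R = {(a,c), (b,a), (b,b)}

The schema corresponds to a generalized confluence (Geach) condition: forall x forall z (x R^2 z -> exists w (x = w & zRw)).
F1: satisfies the condition.
F2: fails — w0R²w0 but no w with w0=w and w0Rw.
F3: fails — bR²a but no w with b=w and aRw.

F1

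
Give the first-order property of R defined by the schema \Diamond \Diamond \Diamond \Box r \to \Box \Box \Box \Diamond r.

This is a Sahlqvist (Geach-type) schema ◇^3□^1r → □^3◇^1r.
Minimal-valuation argument: fix x; take any y with xR^3y and any z with xR^3z. Set V(r) to the set of worlds R-reachable from y in exactly 1 step. Then □^1r holds at y, so the antecedent holds at x; validity forces ◇^1r at z, giving a w with zR^1w and yR^1w.
First-order correspondent: \forall x \forall y \forall z ((x R^3 y \wedge x R^3 z) \to \exists w (yRw \wedge zRw)).

\forall x \forall y \forall z ((x R^3 y \wedge x R^3 z) \to \exists w (yRw \wedge zRw))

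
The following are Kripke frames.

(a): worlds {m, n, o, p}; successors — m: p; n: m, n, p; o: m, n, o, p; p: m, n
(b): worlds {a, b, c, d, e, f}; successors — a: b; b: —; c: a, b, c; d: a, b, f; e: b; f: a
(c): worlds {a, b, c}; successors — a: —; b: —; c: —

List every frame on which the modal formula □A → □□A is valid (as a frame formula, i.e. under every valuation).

(c)

The schema corresponds to transitivity: ∀x ∀y ∀z (Rxy ∧ Ryz → Rxz).
(a): fails — Rpm and Rmp but not Rpp.
(b): fails — Rfa and Rab but not Rfb.
(c): ✓.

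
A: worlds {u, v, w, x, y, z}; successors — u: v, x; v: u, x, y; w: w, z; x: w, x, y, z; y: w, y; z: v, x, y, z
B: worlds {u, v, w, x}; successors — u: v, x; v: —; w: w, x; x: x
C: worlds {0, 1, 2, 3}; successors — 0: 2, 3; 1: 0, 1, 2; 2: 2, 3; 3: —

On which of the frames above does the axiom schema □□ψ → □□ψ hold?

The schema corresponds to a generalized confluence (Geach) condition: ∀x ∀z (xR²z → ∃w (xR²w ∧ z = w)).
A: satisfies the condition.
B: satisfies the condition.
C: satisfies the condition.

A, B, C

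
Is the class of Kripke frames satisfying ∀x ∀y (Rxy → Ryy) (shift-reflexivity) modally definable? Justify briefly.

Yes: it is shift-reflexivity, defined by the T□ schema □(□r → r).
Suppose □(□r→r) is valid. Take Rxy and set V(r)={w : Ryw}. Then at y, □r holds; since □(□r→r) at x, □r→r at y, so r at y, i.e. Ryy.

Yes, by □(□r → r)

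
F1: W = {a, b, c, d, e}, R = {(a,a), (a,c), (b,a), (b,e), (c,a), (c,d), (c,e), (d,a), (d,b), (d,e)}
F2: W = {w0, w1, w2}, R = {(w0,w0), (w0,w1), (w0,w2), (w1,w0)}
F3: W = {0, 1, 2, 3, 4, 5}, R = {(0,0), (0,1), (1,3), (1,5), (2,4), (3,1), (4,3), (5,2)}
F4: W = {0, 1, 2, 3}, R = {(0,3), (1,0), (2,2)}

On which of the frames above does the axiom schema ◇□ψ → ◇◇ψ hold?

F3

Frame correspondent (Sahlqvist): ∀x ∀y (xRy → ∃w (yRw ∧ xR²w)) — i.e. a generalized confluence (Geach) condition.
F1: fails — bRe but no w with eRw and bR²w.
F2: fails — w0Rw2 but no w with w2Rw and w0R²w.
F3: ✓.
F4: fails — 0R3 but no w with 3Rw and 0R²w.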